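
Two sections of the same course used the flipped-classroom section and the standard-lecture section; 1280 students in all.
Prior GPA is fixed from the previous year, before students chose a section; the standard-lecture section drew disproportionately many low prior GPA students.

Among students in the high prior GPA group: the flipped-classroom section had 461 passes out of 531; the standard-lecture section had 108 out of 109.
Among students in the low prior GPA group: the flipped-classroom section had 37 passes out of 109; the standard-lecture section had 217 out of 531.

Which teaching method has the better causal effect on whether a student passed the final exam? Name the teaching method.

the standard-lecture section

the standard-lecture section is higher inside every prior GPA band stratum but the flipped-classroom section is higher in aggregate. Whether to stratify depends on how prior GPA band relates to the teaching method.
Prior GPA band is set before the teaching method has any effect — it is not caused by the teaching method — and it independently drives the outcome. That makes it a confounder, so the causal comparison is within prior GPA band levels.
Within each level — high prior GPA: 86.8% vs 99.1%; low prior GPA: 33.9% vs 40.9% — the standard-lecture section is higher every time.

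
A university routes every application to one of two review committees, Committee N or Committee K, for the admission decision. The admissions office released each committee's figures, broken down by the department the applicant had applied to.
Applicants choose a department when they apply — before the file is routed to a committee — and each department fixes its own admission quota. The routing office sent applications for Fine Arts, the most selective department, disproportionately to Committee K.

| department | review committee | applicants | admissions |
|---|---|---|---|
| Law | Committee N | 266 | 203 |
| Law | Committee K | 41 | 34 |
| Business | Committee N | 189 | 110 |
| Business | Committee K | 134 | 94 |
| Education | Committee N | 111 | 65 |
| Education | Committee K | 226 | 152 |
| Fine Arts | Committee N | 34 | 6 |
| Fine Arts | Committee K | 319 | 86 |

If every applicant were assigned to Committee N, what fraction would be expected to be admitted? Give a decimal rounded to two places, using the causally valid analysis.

0.52

Since department is a pre-existing factor (not a product of the review committee) and it affects the outcome on its own, it is a confounder. The stratified rates, not the pooled rate, identify the causal effect.
Standardising Committee N to the population department mix: 0.233·203/266 + 0.245·110/189 + 0.255·65/111 + 0.267·6/34 = 0.517.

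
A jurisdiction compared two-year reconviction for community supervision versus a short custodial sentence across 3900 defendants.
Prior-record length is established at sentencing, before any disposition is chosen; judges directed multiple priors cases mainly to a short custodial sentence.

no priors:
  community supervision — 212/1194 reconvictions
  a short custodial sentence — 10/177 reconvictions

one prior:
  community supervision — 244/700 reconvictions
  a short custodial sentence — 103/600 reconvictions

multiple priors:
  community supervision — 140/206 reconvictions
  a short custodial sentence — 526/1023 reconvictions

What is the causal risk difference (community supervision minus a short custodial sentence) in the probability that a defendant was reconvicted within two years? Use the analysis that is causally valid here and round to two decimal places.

The prior-record length-specific comparison favours a short custodial sentence throughout, but the pooled figures favour community supervision. The question is whether to condition on prior-record length.
Prior-record length differs across dispositions for reasons unrelated to any effect of the disposition itself, and it separately predicts the outcome — a classic confounder. We must compare within prior-record length levels.
Adjusting over the population distribution of prior-record length: 0.352·(0.178−0.056) + 0.333·(0.349−0.172) + 0.315·(0.680−0.514) = +0.154.

+0.15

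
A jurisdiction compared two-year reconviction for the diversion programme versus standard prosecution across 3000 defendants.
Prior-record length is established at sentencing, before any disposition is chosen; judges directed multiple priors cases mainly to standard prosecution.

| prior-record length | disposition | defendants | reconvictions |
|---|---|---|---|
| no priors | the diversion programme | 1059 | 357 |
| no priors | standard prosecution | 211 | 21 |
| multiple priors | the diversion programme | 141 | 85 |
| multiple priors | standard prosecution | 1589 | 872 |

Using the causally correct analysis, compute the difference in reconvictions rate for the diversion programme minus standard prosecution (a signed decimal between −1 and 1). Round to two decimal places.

Prior-record length differs across dispositions for reasons unrelated to any effect of the disposition itself, and it separately predicts the outcome — a classic confounder. We must compare within prior-record length levels.
Adjusting over the population distribution of prior-record length: 0.423·(0.337−0.100) + 0.577·(0.603−0.549) = +0.132.

+0.13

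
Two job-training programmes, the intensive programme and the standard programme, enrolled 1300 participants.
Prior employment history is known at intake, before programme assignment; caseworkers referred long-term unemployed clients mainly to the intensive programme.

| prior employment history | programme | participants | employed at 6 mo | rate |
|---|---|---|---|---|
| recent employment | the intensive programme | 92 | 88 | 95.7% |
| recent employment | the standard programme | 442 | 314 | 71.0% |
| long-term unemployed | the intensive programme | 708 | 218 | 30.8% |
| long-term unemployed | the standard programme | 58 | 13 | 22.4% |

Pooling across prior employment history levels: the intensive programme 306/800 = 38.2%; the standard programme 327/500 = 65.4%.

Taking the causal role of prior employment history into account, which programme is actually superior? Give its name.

the intensive programme

Since prior employment history is a pre-existing factor (not a product of the programme) and it affects the outcome on its own, it is a confounder. The stratified rates, not the pooled rate, identify the causal effect.
Within each level — recent employment: 95.7% vs 71.0%; long-term unemployed: 30.8% vs 22.4% — the intensive programme is higher every time.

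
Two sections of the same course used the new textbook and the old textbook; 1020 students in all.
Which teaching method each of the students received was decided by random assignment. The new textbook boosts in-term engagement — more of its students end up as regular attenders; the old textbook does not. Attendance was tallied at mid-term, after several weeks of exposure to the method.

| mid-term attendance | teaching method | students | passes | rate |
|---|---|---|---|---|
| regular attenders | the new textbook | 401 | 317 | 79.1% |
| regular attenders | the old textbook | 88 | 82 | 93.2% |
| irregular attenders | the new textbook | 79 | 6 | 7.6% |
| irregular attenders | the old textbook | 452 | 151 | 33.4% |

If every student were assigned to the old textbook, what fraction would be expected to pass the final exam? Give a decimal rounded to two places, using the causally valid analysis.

Mid-term attendance lies on the pathway teaching method → mid-term attendance → outcome, so adjusting for it blocks the indirect effect. For the total causal effect of teaching method, use the unadjusted pooled rates.
So P(outcome | do(the old textbook)) is just the pooled rate for the old textbook: 233/540 = 0.431.

0.43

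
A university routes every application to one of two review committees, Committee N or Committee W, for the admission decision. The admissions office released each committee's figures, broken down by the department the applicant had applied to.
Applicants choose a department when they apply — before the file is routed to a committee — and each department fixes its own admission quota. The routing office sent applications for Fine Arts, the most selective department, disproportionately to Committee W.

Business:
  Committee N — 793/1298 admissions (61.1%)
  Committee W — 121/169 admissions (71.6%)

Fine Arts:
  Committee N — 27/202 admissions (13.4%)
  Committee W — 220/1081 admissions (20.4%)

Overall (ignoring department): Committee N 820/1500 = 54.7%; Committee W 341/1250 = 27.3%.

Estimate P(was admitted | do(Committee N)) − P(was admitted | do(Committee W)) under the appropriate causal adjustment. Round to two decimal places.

-0.09

Committee W is higher inside every department stratum but Committee N is higher in aggregate. Whether to stratify depends on how department relates to the review committee.
Since department is a pre-existing factor (not a product of the review committee) and it affects the outcome on its own, it is a confounder. The stratified rates, not the pooled rate, identify the causal effect.
Adjusting over the population distribution of department: 0.533·(0.611−0.716) + 0.467·(0.134−0.204) = -0.089.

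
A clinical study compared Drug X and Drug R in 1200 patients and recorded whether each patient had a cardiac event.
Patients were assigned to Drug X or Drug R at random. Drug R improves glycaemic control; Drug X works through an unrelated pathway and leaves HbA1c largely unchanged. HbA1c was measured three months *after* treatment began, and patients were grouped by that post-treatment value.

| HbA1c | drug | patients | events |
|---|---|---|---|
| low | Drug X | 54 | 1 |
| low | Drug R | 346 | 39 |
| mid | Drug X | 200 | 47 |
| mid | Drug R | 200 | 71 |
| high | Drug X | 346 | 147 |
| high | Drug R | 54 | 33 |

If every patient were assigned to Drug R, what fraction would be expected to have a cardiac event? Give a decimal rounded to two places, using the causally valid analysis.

The HbA1c-specific comparison favours Drug X throughout, but the pooled figures favour Drug R. The question is whether to condition on HbA1c.
HbA1c is recorded after the drug and is itself shifted by it — it sits on the causal path from drug to outcome. Conditioning on a mediator would strip out part of the effect we want; the pooled comparison gives the total causal effect.
So P(outcome | do(Drug R)) is just the pooled rate for Drug R: 143/600 = 0.238.

0.24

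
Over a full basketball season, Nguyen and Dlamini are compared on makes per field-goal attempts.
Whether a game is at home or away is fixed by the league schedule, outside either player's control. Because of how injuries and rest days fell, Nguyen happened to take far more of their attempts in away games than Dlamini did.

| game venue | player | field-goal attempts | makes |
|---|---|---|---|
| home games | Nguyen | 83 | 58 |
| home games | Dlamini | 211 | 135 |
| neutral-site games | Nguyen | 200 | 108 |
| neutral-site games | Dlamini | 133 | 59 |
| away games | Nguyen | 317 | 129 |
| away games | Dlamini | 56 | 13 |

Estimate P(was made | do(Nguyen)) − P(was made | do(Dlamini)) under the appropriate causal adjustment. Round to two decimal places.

+0.11

Game venue satisfies the back-door criterion: it is not a descendant of the player, and it blocks the spurious path from player to outcome. Adjusting for it (i.e., using the within-game venue rates) gives the causal effect.
Adjusting over the population distribution of game venue: 0.294·(0.699−0.640) + 0.333·(0.540−0.444) + 0.373·(0.407−0.232) = +0.115.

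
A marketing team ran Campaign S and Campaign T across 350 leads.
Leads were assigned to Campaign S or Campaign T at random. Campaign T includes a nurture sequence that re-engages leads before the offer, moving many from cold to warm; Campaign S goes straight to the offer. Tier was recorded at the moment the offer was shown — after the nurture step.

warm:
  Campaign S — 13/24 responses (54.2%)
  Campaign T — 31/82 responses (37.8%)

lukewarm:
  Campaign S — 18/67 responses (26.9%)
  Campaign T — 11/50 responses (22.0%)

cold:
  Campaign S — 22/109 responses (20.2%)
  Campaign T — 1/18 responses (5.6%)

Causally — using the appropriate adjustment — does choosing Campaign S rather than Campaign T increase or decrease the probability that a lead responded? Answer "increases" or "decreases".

The engagement tier-specific comparison favours Campaign S throughout, but the pooled figures favour Campaign T. The question is whether to condition on engagement tier.
The distribution of engagement tier is itself part of what the campaign does — it is an intermediate outcome. Holding it fixed would remove that part of the effect; the total effect is the pooled difference.
Pooled: Campaign S 26.5% vs Campaign T 28.7%; Campaign T is higher overall.

decreases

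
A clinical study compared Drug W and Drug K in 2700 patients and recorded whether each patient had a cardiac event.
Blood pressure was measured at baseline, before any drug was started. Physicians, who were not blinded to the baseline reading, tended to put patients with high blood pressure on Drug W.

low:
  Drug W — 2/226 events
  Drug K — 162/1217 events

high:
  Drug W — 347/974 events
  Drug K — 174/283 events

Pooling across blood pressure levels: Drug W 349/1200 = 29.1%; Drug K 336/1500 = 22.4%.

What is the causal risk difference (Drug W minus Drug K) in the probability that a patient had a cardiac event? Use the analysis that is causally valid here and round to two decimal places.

-0.19

Blood pressure is set before the drug has any effect — it is not caused by the drug — and it independently drives the outcome. That makes it a confounder, so the causal comparison is within blood pressure levels.
Adjusting over the population distribution of blood pressure: 0.534·(0.009−0.133) + 0.466·(0.356−0.615) = -0.187.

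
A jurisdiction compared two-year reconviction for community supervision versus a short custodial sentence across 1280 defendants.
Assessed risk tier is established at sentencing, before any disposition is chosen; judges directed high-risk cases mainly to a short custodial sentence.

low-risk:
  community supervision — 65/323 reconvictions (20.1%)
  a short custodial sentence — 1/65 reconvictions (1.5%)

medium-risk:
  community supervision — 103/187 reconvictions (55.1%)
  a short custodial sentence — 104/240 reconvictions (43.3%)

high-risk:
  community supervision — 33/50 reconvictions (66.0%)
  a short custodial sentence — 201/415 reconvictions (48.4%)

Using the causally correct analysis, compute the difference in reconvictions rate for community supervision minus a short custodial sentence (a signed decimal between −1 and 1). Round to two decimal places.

+0.16

Nothing the disposition does changes assessed risk tier; the imbalance is an allocation artefact. With assessed risk tier also predicting the outcome, the pooled figure is confounded, and the within-stratum comparison is the causal one.
Adjusting over the population distribution of assessed risk tier: 0.303·(0.201−0.015) + 0.334·(0.551−0.433) + 0.363·(0.660−0.484) = +0.159.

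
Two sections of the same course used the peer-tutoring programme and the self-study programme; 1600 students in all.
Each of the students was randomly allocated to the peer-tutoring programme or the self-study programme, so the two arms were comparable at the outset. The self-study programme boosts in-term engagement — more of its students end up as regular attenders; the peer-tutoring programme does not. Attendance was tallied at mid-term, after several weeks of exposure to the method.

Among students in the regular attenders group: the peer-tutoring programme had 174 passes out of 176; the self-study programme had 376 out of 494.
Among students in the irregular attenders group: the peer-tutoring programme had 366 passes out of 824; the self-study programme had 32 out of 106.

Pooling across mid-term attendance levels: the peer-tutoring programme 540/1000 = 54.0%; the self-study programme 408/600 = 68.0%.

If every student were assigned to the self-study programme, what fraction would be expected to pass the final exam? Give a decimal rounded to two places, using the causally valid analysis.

Mid-term attendance lies on the pathway teaching method → mid-term attendance → outcome, so adjusting for it blocks the indirect effect. For the total causal effect of teaching method, use the unadjusted pooled rates.
So P(outcome | do(the self-study programme)) is just the pooled rate for the self-study programme: 408/600 = 0.680.

0.68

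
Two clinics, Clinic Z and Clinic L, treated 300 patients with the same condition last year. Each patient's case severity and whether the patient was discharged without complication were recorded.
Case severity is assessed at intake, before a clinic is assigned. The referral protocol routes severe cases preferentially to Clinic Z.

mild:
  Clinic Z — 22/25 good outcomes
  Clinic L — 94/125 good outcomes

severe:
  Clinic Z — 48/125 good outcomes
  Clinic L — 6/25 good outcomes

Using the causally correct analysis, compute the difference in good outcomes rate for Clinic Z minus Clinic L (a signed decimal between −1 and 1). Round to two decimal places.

Since case severity is a pre-existing factor (not a product of the clinic) and it affects the outcome on its own, it is a confounder. The stratified rates, not the pooled rate, identify the causal effect.
Adjusting over the population distribution of case severity: 0.500·(0.880−0.752) + 0.500·(0.384−0.240) = +0.136.

+0.14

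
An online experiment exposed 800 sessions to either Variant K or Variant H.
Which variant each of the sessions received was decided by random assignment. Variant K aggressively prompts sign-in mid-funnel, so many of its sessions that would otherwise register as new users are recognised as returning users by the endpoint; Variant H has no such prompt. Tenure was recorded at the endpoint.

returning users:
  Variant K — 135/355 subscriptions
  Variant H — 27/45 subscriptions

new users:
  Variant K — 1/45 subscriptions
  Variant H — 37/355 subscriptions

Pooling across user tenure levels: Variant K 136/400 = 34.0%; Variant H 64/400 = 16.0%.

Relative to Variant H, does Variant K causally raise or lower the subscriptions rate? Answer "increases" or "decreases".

Stratifying would compare variants among sessions the variants themselves sorted into user tenure groups — a form of selection on an intermediate. The unconditioned pooled rates give the total causal effect.
Pooled: Variant K 34.0% vs Variant H 16.0%; Variant K is higher overall.

increases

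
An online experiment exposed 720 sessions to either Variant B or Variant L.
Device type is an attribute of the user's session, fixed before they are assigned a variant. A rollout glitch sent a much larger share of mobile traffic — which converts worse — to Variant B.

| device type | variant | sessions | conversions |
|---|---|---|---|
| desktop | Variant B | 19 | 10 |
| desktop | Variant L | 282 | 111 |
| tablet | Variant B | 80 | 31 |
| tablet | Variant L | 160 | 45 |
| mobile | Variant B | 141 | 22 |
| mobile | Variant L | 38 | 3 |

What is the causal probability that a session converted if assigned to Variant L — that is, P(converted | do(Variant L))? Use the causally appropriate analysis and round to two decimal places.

0.28

Nothing the variant does changes device type; the imbalance is an allocation artefact. With device type also predicting the outcome, the pooled figure is confounded, and the within-stratum comparison is the causal one.
Standardising Variant L to the population device type mix: 0.418·111/282 + 0.333·45/160 + 0.249·3/38 = 0.278.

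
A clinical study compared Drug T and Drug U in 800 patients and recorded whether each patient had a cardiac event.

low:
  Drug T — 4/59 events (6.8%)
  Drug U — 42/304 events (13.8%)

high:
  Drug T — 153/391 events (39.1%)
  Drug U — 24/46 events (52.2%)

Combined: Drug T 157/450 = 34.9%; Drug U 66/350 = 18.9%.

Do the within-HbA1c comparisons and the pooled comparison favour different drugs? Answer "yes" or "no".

yes

Within each HbA1c level (low 6.8% vs 13.8%; high 39.1% vs 52.2%), Drug T has the lower rate every time. Pooled: 34.9% vs 18.9% — Drug U has the lower rate overall. The two comparisons disagree.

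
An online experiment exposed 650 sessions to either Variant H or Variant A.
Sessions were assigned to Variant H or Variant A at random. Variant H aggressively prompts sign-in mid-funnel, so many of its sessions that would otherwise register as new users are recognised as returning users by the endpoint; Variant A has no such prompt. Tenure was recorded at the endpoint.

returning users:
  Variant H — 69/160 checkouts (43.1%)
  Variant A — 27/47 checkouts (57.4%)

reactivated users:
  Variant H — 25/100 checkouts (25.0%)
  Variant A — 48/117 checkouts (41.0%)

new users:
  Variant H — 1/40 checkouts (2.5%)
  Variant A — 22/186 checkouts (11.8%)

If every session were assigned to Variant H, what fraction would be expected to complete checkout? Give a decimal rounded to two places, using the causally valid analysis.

0.32

Variant A is higher inside every user tenure stratum but Variant H is higher in aggregate. Whether to stratify depends on how user tenure relates to the variant.
Because the variant influences user tenure, user tenure is a post-treatment mediator, not a confounder. Stratifying on it would bias the estimate; the causal effect is the crude pooled difference.
So P(outcome | do(Variant H)) is just the pooled rate for Variant H: 95/300 = 0.317.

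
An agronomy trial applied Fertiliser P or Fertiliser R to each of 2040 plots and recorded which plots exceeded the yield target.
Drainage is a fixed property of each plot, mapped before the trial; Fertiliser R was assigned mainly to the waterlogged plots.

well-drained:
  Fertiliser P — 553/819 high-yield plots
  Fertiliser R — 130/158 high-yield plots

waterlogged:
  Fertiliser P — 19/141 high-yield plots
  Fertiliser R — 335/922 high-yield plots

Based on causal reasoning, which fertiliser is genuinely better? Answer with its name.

Field drainage is set before the fertiliser has any effect — it is not caused by the fertiliser — and it independently drives the outcome. That makes it a confounder, so the causal comparison is within field drainage levels.
Within each level — well-drained: 67.5% vs 82.3%; waterlogged: 13.5% vs 36.3% — Fertiliser R is higher every time.

Fertiliser R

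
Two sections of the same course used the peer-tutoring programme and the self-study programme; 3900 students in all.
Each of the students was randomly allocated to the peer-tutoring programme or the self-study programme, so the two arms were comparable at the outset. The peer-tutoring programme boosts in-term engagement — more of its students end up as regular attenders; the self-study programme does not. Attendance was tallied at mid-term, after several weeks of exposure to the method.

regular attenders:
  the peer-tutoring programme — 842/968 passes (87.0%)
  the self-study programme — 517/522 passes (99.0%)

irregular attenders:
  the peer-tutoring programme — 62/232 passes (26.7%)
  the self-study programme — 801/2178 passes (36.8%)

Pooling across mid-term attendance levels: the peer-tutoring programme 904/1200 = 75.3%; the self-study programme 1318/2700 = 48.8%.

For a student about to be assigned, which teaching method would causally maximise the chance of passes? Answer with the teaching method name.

the peer-tutoring programme

Mid-term attendance lies on the pathway teaching method → mid-term attendance → outcome, so adjusting for it blocks the indirect effect. For the total causal effect of teaching method, use the unadjusted pooled rates.
Pooled: the peer-tutoring programme 75.3% vs the self-study programme 48.8%; the peer-tutoring programme is higher overall.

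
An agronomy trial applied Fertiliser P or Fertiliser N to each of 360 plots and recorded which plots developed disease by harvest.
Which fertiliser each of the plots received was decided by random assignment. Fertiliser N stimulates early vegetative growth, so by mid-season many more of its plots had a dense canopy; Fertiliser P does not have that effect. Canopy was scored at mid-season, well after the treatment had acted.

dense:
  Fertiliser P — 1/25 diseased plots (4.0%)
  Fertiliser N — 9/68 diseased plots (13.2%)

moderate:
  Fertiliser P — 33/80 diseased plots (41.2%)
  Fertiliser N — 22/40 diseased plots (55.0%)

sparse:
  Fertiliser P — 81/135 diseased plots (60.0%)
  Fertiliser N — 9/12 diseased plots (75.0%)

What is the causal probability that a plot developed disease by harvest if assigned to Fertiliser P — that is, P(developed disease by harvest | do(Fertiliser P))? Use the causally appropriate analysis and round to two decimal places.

Mid-season canopy is recorded after the fertiliser and is itself shifted by it — it sits on the causal path from fertiliser to outcome. Conditioning on a mediator would strip out part of the effect we want; the pooled comparison gives the total causal effect.
So P(outcome | do(Fertiliser P)) is just the pooled rate for Fertiliser P: 115/240 = 0.479.

0.48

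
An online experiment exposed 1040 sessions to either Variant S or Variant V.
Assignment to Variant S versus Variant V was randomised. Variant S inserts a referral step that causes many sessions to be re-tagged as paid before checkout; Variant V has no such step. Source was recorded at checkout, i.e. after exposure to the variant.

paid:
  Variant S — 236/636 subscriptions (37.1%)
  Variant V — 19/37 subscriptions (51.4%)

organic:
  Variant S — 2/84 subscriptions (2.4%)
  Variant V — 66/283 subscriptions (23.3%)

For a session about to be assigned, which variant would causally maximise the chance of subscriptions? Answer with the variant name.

Traffic source is downstream of the variant. One should not condition on a consequence of treatment, so the overall rates are the right comparison.
Pooled: Variant S 33.1% vs Variant V 26.6%; Variant S is higher overall.

Variant S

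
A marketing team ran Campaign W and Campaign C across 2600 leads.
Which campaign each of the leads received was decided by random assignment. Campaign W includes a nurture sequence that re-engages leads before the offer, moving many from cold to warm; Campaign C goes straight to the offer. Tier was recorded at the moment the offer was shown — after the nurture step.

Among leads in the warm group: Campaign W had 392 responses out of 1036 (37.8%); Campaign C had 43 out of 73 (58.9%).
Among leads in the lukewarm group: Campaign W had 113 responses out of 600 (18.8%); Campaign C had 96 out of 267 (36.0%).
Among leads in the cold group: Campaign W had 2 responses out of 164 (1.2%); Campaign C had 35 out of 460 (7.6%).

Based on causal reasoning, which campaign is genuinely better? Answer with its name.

The distribution of engagement tier is itself part of what the campaign does — it is an intermediate outcome. Holding it fixed would remove that part of the effect; the total effect is the pooled difference.
Pooled: Campaign W 28.2% vs Campaign C 21.8%; Campaign W is higher overall.

Campaign W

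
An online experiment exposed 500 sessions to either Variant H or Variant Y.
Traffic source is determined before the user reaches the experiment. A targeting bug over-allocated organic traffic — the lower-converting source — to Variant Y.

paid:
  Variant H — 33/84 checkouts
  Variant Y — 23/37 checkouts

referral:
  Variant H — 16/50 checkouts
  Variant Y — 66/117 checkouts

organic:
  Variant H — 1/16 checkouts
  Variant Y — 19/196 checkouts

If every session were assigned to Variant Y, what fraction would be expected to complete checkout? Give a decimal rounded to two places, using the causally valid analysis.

0.38

Traffic source differs across variants for reasons unrelated to any effect of the variant itself, and it separately predicts the outcome — a classic confounder. We must compare within traffic source levels.
Standardising Variant Y to the population traffic source mix: 0.242·23/37 + 0.334·66/117 + 0.424·19/196 = 0.380.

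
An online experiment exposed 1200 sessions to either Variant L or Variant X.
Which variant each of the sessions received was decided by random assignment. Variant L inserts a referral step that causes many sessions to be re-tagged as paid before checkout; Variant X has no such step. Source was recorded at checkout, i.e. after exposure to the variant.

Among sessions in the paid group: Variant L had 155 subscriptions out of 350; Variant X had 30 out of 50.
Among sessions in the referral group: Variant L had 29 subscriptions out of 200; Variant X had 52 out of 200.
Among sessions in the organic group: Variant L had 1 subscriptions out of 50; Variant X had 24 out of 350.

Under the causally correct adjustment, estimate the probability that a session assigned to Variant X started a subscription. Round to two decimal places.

Within every traffic source level Variant X has the higher rate, yet pooled Variant L does — Simpson's reversal.
Traffic source lies on the pathway variant → traffic source → outcome, so adjusting for it blocks the indirect effect. For the total causal effect of variant, use the unadjusted pooled rates.
So P(outcome | do(Variant X)) is just the pooled rate for Variant X: 106/600 = 0.177.

0.18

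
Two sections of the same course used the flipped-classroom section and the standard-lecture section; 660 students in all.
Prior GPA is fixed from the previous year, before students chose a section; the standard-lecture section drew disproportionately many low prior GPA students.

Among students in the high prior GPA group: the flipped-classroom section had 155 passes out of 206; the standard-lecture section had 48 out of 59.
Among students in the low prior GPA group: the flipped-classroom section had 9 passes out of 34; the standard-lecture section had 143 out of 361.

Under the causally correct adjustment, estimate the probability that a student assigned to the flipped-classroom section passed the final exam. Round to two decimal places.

Here prior GPA band is a common cause — it drives both which teaching method a case falls under and the outcome. The crude comparison mixes populations; the stratum-specific rates are the causally relevant ones.
Standardising the flipped-classroom section to the population prior GPA band mix: 0.402·155/206 + 0.598·9/34 = 0.461.

0.46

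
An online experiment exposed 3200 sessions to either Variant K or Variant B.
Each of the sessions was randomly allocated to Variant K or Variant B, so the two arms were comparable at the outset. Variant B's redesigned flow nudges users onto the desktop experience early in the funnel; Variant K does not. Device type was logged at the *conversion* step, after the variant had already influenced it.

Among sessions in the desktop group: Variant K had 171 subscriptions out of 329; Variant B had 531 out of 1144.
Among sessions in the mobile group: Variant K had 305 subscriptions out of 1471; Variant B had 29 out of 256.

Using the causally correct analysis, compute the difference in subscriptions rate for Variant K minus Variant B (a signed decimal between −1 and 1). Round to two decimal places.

-0.14

Device type is recorded after the variant and is itself shifted by it — it sits on the causal path from variant to outcome. Conditioning on a mediator would strip out part of the effect we want; the pooled comparison gives the total causal effect.
The causal difference is the pooled difference: 0.264 − 0.400 = -0.136.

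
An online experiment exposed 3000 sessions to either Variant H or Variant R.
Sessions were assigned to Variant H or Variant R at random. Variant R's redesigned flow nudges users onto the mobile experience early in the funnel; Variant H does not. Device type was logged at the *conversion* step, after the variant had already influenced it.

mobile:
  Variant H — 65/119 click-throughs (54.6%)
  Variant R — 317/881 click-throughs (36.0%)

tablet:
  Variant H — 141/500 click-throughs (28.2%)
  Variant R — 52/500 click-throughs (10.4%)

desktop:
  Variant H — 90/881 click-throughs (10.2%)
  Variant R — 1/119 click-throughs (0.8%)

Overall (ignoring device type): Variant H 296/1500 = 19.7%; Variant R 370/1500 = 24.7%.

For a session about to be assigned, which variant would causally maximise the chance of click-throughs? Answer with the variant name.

The distribution of device type is itself part of what the variant does — it is an intermediate outcome. Holding it fixed would remove that part of the effect; the total effect is the pooled difference.
Pooled: Variant H 19.7% vs Variant R 24.7%; Variant R is higher overall.

Variant R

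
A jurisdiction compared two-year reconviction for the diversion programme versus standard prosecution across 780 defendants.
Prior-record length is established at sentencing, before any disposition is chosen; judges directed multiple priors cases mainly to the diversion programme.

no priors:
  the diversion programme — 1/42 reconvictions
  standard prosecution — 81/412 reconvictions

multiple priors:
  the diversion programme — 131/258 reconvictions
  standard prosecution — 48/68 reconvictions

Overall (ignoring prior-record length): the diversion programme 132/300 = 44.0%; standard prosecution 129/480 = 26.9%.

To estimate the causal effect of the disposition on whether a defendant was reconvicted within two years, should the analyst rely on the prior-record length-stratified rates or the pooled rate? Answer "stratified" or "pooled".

The stratified and pooled comparisons disagree (the diversion programme wins within each prior-record length; standard prosecution wins overall), so the answer turns on the causal role of prior-record length.
Prior-record length differs across dispositions for reasons unrelated to any effect of the disposition itself, and it separately predicts the outcome — a classic confounder. We must compare within prior-record length levels.
Within each level — no priors: 2.4% vs 19.7%; multiple priors: 50.8% vs 70.6% — the diversion programme is lower every time.

stratified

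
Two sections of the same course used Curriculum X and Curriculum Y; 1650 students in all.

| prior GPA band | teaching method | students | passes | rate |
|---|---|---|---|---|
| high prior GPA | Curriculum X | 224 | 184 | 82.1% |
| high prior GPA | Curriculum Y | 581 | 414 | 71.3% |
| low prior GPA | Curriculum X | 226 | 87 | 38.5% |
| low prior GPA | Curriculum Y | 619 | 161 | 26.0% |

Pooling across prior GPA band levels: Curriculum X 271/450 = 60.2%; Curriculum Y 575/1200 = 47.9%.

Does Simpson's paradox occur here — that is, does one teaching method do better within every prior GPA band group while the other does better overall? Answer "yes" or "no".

no

Within each prior GPA band level (high prior GPA 82.1% vs 71.3%; low prior GPA 38.5% vs 26.0%), Curriculum X has the higher rate every time. Pooled: 60.2% vs 47.9% — Curriculum X has the higher rate overall. They agree.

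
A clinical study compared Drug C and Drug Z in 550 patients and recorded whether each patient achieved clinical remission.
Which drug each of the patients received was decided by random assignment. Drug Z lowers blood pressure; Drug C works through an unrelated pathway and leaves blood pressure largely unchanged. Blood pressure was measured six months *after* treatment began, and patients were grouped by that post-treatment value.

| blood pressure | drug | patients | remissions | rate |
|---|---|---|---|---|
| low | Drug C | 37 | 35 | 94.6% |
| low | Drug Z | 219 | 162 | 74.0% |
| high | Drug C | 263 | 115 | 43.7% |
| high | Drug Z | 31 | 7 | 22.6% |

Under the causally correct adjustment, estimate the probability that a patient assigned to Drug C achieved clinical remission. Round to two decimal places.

Blood pressure is recorded after the drug and is itself shifted by it — it sits on the causal path from drug to outcome. Conditioning on a mediator would strip out part of the effect we want; the pooled comparison gives the total causal effect.
So P(outcome | do(Drug C)) is just the pooled rate for Drug C: 150/300 = 0.500.

0.50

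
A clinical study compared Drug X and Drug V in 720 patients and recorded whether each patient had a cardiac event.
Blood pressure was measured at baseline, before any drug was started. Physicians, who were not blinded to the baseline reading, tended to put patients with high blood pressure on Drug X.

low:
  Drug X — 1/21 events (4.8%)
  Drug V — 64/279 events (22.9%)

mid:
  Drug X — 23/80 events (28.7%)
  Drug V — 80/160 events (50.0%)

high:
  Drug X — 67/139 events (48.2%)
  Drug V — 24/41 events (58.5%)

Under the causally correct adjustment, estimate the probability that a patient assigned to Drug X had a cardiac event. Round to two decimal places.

0.24

Drug X is lower inside every blood pressure stratum but Drug V is lower in aggregate. Whether to stratify depends on how blood pressure relates to the drug.
Blood pressure satisfies the back-door criterion: it is not a descendant of the drug, and it blocks the spurious path from drug to outcome. Adjusting for it (i.e., using the within-blood pressure rates) gives the causal effect.
Standardising Drug X to the population blood pressure mix: 0.417·1/21 + 0.333·23/80 + 0.250·67/139 = 0.236.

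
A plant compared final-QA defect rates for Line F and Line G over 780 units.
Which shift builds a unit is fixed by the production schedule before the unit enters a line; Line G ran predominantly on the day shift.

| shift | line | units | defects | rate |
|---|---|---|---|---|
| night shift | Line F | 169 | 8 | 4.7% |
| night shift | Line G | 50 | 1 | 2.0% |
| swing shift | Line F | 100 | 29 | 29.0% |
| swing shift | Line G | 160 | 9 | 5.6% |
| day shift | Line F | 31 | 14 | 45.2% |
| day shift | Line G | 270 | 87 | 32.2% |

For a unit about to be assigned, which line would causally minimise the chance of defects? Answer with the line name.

The shift-specific comparison favours Line G throughout, but the pooled figures favour Line F. The question is whether to condition on shift.
Shift differs across lines for reasons unrelated to any effect of the line itself, and it separately predicts the outcome — a classic confounder. We must compare within shift levels.
Within each level — night shift: 4.7% vs 2.0%; swing shift: 29.0% vs 5.6%; day shift: 45.2% vs 32.2% — Line G is lower every time.

Line G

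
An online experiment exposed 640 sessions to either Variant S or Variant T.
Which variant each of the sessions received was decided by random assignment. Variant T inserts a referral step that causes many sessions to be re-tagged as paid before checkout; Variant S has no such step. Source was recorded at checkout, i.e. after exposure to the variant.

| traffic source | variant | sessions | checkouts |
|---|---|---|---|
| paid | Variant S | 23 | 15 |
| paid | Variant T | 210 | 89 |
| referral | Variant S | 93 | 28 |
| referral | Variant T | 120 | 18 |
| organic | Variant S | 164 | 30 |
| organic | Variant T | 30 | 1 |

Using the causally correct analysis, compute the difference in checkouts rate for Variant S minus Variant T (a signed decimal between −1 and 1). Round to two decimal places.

-0.04

Within every traffic source level Variant S has the higher rate, yet pooled Variant T does — Simpson's reversal.
Traffic source is recorded after the variant and is itself shifted by it — it sits on the causal path from variant to outcome. Conditioning on a mediator would strip out part of the effect we want; the pooled comparison gives the total causal effect.
The causal difference is the pooled difference: 0.261 − 0.300 = -0.039.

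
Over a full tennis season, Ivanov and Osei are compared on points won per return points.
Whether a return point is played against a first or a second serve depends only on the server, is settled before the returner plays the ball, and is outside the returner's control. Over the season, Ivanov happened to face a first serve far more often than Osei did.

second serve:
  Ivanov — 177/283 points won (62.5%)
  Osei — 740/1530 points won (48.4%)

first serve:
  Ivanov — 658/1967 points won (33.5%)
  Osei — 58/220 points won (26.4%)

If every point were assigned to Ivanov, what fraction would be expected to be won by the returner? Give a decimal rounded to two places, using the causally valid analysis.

0.47

Here serve type is a common cause — it drives both which player a case falls under and the outcome. The crude comparison mixes populations; the stratum-specific rates are the causally relevant ones.
Standardising Ivanov to the population serve type mix: 0.453·177/283 + 0.547·658/1967 = 0.466.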